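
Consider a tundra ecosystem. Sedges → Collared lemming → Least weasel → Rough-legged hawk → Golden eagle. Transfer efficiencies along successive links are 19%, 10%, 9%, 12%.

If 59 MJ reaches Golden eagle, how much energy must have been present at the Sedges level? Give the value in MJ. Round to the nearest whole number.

287524 MJ

Cumulative transfer efficiency: 0.19 × 0.1 × 0.09 × 0.12 = 0.0002052
Sedges energy = 59 / 0.0002052 = 287524 MJ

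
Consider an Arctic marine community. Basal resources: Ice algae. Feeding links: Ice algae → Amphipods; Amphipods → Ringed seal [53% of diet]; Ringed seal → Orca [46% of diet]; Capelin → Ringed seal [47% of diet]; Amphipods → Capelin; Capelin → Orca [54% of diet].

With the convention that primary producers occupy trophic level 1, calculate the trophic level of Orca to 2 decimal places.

Amphipods: 1 + 1 = 2
Capelin: 1 + 2 = 3
Ringed seal: 1 + (0.47×3 + 0.53×2) = 3.47
Orca: 1 + (0.46×3.47 + 0.54×3) = 4.2162

4.22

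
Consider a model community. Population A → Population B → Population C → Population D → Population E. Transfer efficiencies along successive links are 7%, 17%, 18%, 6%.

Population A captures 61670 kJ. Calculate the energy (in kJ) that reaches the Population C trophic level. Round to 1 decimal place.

Population B: 61670 × 0.07 = 4316.9 kJ
Population C: 4316.9 × 0.17 = 733.873 kJ

733.9 kJ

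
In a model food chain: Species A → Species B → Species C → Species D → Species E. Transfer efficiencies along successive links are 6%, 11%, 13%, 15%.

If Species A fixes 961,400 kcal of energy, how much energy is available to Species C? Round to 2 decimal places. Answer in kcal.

6345.24 kcal

Species B: 961400 × 0.06 = 57684 kcal
Species C: 57684 × 0.11 = 6345.24 kcal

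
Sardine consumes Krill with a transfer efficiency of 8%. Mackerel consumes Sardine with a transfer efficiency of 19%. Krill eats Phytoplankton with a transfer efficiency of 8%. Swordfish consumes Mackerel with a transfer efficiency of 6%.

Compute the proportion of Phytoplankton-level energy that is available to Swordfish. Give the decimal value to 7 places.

0.0000730

Product of link efficiencies: 0.08 × 0.08 × 0.19 × 0.06 = 0.00007296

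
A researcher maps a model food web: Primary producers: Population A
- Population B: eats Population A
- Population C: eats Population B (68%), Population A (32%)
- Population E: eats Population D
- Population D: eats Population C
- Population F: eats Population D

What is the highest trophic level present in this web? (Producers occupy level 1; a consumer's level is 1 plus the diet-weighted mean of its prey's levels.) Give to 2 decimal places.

4.68

Population B: 1 + 1 = 2
Population C: 1 + (0.68×2 + 0.32×1) = 2.68
Population D: 1 + 2.68 = 3.68
Population E: 1 + 3.68 = 4.68
Population F: 1 + 3.68 = 4.68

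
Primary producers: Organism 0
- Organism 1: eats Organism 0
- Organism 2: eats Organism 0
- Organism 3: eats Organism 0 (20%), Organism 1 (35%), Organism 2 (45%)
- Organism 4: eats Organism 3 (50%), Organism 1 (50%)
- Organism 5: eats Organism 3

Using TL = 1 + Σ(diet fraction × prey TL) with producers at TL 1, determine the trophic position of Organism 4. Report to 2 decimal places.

3.40

Organism 1: 1 + 1 = 2
Organism 2: 1 + 1 = 2
Organism 3: 1 + (0.2×1 + 0.35×2 + 0.45×2) = 2.8
Organism 4: 1 + (0.5×2.8 + 0.5×2) = 3.4
Organism 5: 1 + 2.8 = 3.8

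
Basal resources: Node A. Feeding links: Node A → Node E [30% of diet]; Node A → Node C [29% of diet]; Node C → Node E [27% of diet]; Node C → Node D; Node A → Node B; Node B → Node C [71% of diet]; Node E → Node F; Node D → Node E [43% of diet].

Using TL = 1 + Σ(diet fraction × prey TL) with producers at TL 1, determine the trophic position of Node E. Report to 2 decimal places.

3.63

Node B: 1 + 1 = 2
Node C: 1 + (0.29×1 + 0.71×2) = 2.71
Node D: 1 + 2.71 = 3.71
Node E: 1 + (0.43×3.71 + 0.3×1 + 0.27×2.71) = 3.627
Node F: 1 + 3.627 = 4.627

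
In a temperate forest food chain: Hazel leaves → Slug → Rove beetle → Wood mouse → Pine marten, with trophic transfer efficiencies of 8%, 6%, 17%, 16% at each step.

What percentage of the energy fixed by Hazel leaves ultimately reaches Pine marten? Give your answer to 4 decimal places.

0.0131%

Product of link efficiencies: 0.08 × 0.06 × 0.17 × 0.16 = 0.00013056
As a percentage: 0.00013056 × 100 = 0.0131%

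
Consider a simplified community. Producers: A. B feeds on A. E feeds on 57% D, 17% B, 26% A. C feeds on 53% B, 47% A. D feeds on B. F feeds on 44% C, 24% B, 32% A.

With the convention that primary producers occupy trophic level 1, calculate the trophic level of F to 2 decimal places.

B: 1 + 1 = 2
C: 1 + (0.53×2 + 0.47×1) = 2.53
D: 1 + 2 = 3
E: 1 + (0.57×3 + 0.17×2 + 0.26×1) = 3.31
F: 1 + (0.44×2.53 + 0.24×2 + 0.32×1) = 2.9132

2.91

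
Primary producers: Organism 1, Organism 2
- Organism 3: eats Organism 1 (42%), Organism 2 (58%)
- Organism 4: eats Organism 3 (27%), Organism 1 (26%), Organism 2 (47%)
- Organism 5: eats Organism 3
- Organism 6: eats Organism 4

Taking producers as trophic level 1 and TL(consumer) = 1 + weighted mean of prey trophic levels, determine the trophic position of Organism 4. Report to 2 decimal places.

2.27

Organism 3: 1 + (0.42×1 + 0.58×1) = 2
Organism 4: 1 + (0.27×2 + 0.26×1 + 0.47×1) = 2.27
Organism 5: 1 + 2 = 3
Organism 6: 1 + 2.27 = 3.27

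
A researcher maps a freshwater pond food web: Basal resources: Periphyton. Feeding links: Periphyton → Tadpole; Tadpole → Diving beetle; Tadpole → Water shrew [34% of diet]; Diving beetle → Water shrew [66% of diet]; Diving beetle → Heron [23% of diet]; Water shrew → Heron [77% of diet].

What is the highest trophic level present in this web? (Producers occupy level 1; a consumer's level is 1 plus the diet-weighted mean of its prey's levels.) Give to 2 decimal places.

Tadpole: 1 + 1 = 2
Diving beetle: 1 + 2 = 3
Water shrew: 1 + (0.34×2 + 0.66×3) = 3.66
Heron: 1 + (0.23×3 + 0.77×3.66) = 4.5082

4.51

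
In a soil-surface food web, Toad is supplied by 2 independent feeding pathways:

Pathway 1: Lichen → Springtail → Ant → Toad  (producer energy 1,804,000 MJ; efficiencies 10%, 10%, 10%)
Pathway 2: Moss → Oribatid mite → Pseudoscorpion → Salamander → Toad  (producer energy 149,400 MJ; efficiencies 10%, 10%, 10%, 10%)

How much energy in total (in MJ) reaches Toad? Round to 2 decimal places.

Pathway 1: 1804000 × 0.1 × 0.1 × 0.1 = 1804 MJ
Pathway 2: 149400 × 0.1 × 0.1 × 0.1 × 0.1 = 14.94 MJ
Total at Toad: 1804 + 14.94 = 1818.94 MJ

1818.94 MJ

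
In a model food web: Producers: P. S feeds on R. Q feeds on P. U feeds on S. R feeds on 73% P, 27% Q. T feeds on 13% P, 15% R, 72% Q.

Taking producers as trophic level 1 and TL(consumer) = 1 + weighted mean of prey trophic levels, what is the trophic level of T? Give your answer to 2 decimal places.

2.91

Q: 1 + 1 = 2
R: 1 + (0.73×1 + 0.27×2) = 2.27
S: 1 + 2.27 = 3.27
T: 1 + (0.13×1 + 0.15×2.27 + 0.72×2) = 2.9105
U: 1 + 3.27 = 4.27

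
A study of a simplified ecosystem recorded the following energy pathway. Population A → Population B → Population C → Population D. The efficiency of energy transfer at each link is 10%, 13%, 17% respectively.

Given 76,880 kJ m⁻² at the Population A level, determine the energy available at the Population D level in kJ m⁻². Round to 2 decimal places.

Population B: 76880 × 0.1 = 7688 kJ m⁻²
Population C: 7688 × 0.13 = 999.44 kJ m⁻²
Population D: 999.44 × 0.17 = 169.9048 kJ m⁻²

169.90 kJ m⁻²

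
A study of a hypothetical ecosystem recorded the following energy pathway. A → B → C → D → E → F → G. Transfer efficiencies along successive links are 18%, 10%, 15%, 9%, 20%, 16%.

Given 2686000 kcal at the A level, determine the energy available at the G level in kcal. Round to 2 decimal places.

B: 2686000 × 0.18 = 483480 kcal
C: 483480 × 0.1 = 48348 kcal
D: 48348 × 0.15 = 7252.2 kcal
E: 7252.2 × 0.09 = 652.698 kcal
F: 652.698 × 0.2 = 130.5396 kcal
G: 130.5396 × 0.16 = 20.886336 kcal

20.89 kcal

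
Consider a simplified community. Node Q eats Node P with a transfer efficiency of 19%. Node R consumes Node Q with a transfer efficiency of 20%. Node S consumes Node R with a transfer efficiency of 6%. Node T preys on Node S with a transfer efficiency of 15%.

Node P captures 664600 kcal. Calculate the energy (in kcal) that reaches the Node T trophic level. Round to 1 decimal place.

Node Q: 664600 × 0.19 = 126274 kcal
Node R: 126274 × 0.2 = 25254.8 kcal
Node S: 25254.8 × 0.06 = 1515.288 kcal
Node T: 1515.288 × 0.15 = 227.2932 kcal

227.3 kcal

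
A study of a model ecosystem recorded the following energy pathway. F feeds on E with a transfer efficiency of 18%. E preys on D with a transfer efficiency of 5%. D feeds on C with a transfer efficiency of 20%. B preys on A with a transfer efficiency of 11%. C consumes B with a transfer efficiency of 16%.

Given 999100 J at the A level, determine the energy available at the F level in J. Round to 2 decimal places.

B: 999100 × 0.11 = 109901 J
C: 109901 × 0.16 = 17584.16 J
D: 17584.16 × 0.2 = 3516.832 J
E: 3516.832 × 0.05 = 175.8416 J
F: 175.8416 × 0.18 = 31.651488 J

31.65 J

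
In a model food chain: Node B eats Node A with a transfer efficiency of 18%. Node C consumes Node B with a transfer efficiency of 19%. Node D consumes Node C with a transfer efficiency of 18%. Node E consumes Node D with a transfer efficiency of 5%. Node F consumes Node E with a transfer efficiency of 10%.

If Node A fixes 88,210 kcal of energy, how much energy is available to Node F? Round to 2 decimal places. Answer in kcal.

2.72 kcal

Node B: 88210 × 0.18 = 15877.8 kcal
Node C: 15877.8 × 0.19 = 3016.782 kcal
Node D: 3016.782 × 0.18 = 543.02076 kcal
Node E: 543.02076 × 0.05 = 27.151038 kcal
Node F: 27.151038 × 0.1 = 2.7151038 kcal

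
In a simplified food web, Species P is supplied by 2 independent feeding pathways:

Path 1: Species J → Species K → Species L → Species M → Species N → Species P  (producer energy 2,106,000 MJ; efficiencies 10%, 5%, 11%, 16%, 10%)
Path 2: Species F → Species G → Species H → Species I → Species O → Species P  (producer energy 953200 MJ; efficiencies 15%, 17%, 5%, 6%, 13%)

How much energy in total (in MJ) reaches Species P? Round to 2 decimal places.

Path 1: 2106000 × 0.1 × 0.05 × 0.11 × 0.16 × 0.1 = 18.5328 MJ
Path 2: 953200 × 0.15 × 0.17 × 0.05 × 0.06 × 0.13 = 9.479574 MJ
Total at Species P: 18.5328 + 9.479574 = 28.012374 MJ

28.01 MJ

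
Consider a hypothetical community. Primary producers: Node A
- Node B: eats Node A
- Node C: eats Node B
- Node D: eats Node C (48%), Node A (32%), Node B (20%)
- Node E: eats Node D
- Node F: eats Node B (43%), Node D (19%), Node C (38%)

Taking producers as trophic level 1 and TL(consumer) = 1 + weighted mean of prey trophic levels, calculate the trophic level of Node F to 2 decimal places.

Node B: 1 + 1 = 2
Node C: 1 + 2 = 3
Node D: 1 + (0.48×3 + 0.32×1 + 0.2×2) = 3.16
Node E: 1 + 3.16 = 4.16
Node F: 1 + (0.43×2 + 0.19×3.16 + 0.38×3) = 3.6004

3.60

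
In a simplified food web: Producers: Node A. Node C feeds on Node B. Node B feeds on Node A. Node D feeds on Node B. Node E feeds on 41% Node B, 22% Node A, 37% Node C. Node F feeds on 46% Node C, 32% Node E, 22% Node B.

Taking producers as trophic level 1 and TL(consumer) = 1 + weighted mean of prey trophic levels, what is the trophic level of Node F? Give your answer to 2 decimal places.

3.83

Node B: 1 + 1 = 2
Node C: 1 + 2 = 3
Node D: 1 + 2 = 3
Node E: 1 + (0.41×2 + 0.22×1 + 0.37×3) = 3.15
Node F: 1 + (0.46×3 + 0.32×3.15 + 0.22×2) = 3.828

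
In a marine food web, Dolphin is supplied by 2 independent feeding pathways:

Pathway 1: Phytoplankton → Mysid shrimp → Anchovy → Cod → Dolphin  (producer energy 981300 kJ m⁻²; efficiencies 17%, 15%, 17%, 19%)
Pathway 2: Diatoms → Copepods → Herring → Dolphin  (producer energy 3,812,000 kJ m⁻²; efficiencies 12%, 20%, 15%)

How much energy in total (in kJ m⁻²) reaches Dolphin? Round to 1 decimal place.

Pathway 1: 981300 × 0.17 × 0.15 × 0.17 × 0.19 = 808.247745 kJ m⁻²
Pathway 2: 3812000 × 0.12 × 0.2 × 0.15 = 13723.2 kJ m⁻²
Total at Dolphin: 808.247745 + 13723.2 = 14531.447745 kJ m⁻²

14531.4 kJ m⁻²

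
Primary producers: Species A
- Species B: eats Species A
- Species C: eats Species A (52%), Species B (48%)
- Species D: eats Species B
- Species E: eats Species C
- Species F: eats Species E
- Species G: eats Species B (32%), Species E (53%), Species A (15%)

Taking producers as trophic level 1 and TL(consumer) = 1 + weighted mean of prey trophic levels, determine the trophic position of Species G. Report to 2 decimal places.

3.63

Species B: 1 + 1 = 2
Species C: 1 + (0.52×1 + 0.48×2) = 2.48
Species D: 1 + 2 = 3
Species E: 1 + 2.48 = 3.48
Species F: 1 + 3.48 = 4.48
Species G: 1 + (0.32×2 + 0.53×3.48 + 0.15×1) = 3.6344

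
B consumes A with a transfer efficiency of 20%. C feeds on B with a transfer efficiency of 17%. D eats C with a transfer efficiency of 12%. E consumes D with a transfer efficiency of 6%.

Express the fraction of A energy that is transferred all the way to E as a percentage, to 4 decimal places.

0.0245%

Product of link efficiencies: 0.2 × 0.17 × 0.12 × 0.06 = 0.0002448
As a percentage: 0.0002448 × 100 = 0.0245%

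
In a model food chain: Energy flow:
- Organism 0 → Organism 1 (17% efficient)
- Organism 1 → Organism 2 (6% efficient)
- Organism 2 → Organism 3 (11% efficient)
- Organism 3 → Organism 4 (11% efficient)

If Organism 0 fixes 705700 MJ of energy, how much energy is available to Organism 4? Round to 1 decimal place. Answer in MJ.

Organism 1: 705700 × 0.17 = 119969 MJ
Organism 2: 119969 × 0.06 = 7198.14 MJ
Organism 3: 7198.14 × 0.11 = 791.7954 MJ
Organism 4: 791.7954 × 0.11 = 87.097494 MJ

87.1 MJ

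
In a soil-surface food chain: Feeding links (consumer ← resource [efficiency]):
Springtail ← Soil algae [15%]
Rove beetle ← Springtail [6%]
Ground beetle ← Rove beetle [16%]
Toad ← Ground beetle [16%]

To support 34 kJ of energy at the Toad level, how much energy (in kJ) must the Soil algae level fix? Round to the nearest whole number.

147569 kJ

Cumulative transfer efficiency: 0.15 × 0.06 × 0.16 × 0.16 = 0.0002304
Soil algae energy = 34 / 0.0002304 = 147569 kJ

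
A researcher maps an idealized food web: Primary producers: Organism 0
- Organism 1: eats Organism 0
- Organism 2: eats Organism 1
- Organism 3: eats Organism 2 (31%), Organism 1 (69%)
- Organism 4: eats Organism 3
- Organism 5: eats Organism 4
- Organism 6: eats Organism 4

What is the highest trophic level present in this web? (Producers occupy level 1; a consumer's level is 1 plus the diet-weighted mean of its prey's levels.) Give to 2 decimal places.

Organism 1: 1 + 1 = 2
Organism 2: 1 + 2 = 3
Organism 3: 1 + (0.31×3 + 0.69×2) = 3.31
Organism 4: 1 + 3.31 = 4.31
Organism 5: 1 + 4.31 = 5.31
Organism 6: 1 + 4.31 = 5.31

5.31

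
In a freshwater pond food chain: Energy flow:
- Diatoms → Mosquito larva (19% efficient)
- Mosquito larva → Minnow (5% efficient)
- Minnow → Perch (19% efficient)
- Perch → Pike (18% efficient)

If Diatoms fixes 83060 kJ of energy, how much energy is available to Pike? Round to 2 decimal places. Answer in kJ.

Mosquito larva: 83060 × 0.19 = 15781.4 kJ
Minnow: 15781.4 × 0.05 = 789.07 kJ
Perch: 789.07 × 0.19 = 149.9233 kJ
Pike: 149.9233 × 0.18 = 26.986194 kJ

26.99 kJ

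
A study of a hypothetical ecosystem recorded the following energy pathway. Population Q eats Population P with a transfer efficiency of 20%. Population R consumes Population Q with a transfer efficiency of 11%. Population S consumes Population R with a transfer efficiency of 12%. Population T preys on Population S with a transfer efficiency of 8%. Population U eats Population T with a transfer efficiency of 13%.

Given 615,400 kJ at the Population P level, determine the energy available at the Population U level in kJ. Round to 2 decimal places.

Population Q: 615400 × 0.2 = 123080 kJ
Population R: 123080 × 0.11 = 13538.8 kJ
Population S: 13538.8 × 0.12 = 1624.656 kJ
Population T: 1624.656 × 0.08 = 129.97248 kJ
Population U: 129.97248 × 0.13 = 16.8964224 kJ

16.90 kJ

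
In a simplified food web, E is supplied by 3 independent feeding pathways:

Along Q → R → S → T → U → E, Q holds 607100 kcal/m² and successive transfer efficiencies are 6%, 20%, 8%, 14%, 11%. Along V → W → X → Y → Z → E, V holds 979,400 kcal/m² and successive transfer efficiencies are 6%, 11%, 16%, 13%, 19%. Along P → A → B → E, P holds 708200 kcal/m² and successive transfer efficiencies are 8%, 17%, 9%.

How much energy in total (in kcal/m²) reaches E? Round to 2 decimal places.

Via Q: 607100 × 0.06 × 0.2 × 0.08 × 0.14 × 0.11 = 8.9753664 kcal/m²
Via V: 979400 × 0.06 × 0.11 × 0.16 × 0.13 × 0.19 = 25.54588608 kcal/m²
Via P: 708200 × 0.08 × 0.17 × 0.09 = 866.8368 kcal/m²
Total at E: 8.9753664 + 25.54588608 + 866.8368 = 901.35805248 kcal/m²

901.36 kcal/m²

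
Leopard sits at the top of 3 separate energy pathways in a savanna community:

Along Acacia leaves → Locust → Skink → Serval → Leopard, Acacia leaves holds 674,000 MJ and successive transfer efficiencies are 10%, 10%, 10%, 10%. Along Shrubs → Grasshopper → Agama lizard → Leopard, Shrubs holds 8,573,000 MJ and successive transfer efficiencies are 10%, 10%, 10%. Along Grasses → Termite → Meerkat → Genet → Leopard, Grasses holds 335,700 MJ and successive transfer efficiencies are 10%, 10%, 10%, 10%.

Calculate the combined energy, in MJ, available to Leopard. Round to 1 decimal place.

Via Acacia leaves: 674000 × 0.1 × 0.1 × 0.1 × 0.1 = 67.4 MJ
Via Shrubs: 8573000 × 0.1 × 0.1 × 0.1 = 8573 MJ
Via Grasses: 335700 × 0.1 × 0.1 × 0.1 × 0.1 = 33.57 MJ
Total at Leopard: 67.4 + 8573 + 33.57 = 8673.97 MJ

8674.0 MJ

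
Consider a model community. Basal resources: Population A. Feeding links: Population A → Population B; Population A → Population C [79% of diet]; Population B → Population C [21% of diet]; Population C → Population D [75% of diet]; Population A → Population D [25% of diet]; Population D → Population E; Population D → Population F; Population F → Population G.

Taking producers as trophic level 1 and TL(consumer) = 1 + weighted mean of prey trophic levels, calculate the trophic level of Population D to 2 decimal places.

Population B: 1 + 1 = 2
Population C: 1 + (0.79×1 + 0.21×2) = 2.21
Population D: 1 + (0.75×2.21 + 0.25×1) = 2.9075
Population E: 1 + 2.9075 = 3.9075
Population F: 1 + 2.9075 = 3.9075
Population G: 1 + 3.9075 = 4.9075

2.91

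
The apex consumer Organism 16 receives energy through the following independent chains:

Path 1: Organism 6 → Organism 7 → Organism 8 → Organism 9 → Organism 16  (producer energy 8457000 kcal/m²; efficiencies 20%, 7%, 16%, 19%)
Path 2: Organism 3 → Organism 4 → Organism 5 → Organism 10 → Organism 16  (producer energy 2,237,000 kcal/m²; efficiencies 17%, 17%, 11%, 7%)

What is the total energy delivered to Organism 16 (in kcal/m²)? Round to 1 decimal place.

4097.1 kcal/m²

Path 1: 8457000 × 0.2 × 0.07 × 0.16 × 0.19 = 3599.2992 kcal/m²
Path 2: 2237000 × 0.17 × 0.17 × 0.11 × 0.07 = 497.79961 kcal/m²
Total at Organism 16: 3599.2992 + 497.79961 = 4097.09881 kcal/m²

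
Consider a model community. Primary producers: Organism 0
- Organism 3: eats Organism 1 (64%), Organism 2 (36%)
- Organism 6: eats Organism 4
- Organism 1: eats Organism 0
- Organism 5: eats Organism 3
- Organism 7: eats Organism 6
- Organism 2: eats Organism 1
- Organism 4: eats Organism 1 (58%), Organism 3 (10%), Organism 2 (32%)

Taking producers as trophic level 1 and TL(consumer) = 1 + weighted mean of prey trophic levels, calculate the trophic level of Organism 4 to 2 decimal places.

Organism 1: 1 + 1 = 2
Organism 2: 1 + 2 = 3
Organism 3: 1 + (0.64×2 + 0.36×3) = 3.36
Organism 4: 1 + (0.58×2 + 0.1×3.36 + 0.32×3) = 3.456
Organism 5: 1 + 3.36 = 4.36
Organism 6: 1 + 3.456 = 4.456
Organism 7: 1 + 4.456 = 5.456

3.46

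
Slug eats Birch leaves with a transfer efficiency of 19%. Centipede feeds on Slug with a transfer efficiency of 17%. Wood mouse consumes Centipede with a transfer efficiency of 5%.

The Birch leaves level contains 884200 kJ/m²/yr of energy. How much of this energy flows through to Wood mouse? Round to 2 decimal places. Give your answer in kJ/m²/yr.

1427.98 kJ/m²/yr

Slug: 884200 × 0.19 = 167998 kJ/m²/yr
Centipede: 167998 × 0.17 = 28559.66 kJ/m²/yr
Wood mouse: 28559.66 × 0.05 = 1427.983 kJ/m²/yr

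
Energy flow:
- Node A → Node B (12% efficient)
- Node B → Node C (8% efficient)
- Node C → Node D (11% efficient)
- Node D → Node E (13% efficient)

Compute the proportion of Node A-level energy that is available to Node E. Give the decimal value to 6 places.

0.000137

Product of link efficiencies: 0.12 × 0.08 × 0.11 × 0.13 = 0.00013728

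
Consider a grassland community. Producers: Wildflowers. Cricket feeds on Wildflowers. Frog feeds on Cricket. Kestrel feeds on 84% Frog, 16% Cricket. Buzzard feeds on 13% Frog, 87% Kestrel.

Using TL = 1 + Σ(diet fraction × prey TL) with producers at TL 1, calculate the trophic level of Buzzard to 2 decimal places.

Cricket: 1 + 1 = 2
Frog: 1 + 2 = 3
Kestrel: 1 + (0.84×3 + 0.16×2) = 3.84
Buzzard: 1 + (0.13×3 + 0.87×3.84) = 4.7308

4.73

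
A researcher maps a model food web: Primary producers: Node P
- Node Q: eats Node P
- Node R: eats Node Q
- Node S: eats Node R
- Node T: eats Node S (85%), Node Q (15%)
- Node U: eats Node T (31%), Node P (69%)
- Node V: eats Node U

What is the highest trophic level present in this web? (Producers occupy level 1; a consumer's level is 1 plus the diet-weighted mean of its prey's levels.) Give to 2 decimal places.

Node Q: 1 + 1 = 2
Node R: 1 + 2 = 3
Node S: 1 + 3 = 4
Node T: 1 + (0.85×4 + 0.15×2) = 4.7
Node U: 1 + (0.31×4.7 + 0.69×1) = 3.147
Node V: 1 + 3.147 = 4.147

4.70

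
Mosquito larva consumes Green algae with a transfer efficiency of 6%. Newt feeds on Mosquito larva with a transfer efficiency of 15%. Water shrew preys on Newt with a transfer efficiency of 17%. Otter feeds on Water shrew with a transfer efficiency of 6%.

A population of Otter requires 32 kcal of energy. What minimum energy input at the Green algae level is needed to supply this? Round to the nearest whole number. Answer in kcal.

348584 kcal

Cumulative transfer efficiency: 0.06 × 0.15 × 0.17 × 0.06 = 0.0000918
Green algae energy = 32 / 0.0000918 = 348584 kcal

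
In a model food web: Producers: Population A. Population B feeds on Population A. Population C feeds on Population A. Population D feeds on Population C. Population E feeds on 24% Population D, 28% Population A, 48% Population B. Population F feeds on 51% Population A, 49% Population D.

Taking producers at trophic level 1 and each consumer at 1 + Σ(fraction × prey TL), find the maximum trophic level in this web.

Population B: 1 + 1 = 2
Population C: 1 + 1 = 2
Population D: 1 + 2 = 3
Population E: 1 + (0.24×3 + 0.28×1 + 0.48×2) = 2.96
Population F: 1 + (0.51×1 + 0.49×3) = 2.98

3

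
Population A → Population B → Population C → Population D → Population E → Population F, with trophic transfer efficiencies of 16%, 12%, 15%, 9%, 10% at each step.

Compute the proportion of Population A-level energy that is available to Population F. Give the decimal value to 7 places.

0.0000259

Product of link efficiencies: 0.16 × 0.12 × 0.15 × 0.09 × 0.1 = 0.00002592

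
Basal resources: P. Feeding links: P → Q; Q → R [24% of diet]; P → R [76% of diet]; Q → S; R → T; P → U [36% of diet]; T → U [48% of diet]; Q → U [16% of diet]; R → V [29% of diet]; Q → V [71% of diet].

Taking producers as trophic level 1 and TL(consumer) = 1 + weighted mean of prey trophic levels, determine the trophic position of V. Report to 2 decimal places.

3.07

Q: 1 + 1 = 2
R: 1 + (0.24×2 + 0.76×1) = 2.24
S: 1 + 2 = 3
T: 1 + 2.24 = 3.24
U: 1 + (0.36×1 + 0.48×3.24 + 0.16×2) = 3.2352
V: 1 + (0.29×2.24 + 0.71×2) = 3.0696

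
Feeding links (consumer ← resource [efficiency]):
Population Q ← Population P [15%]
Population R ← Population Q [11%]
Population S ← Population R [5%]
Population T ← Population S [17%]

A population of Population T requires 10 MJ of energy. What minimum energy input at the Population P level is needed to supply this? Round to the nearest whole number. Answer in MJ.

71301 MJ

Cumulative transfer efficiency: 0.15 × 0.11 × 0.05 × 0.17 = 0.00014025
Population P energy = 10 / 0.00014025 = 71301 MJ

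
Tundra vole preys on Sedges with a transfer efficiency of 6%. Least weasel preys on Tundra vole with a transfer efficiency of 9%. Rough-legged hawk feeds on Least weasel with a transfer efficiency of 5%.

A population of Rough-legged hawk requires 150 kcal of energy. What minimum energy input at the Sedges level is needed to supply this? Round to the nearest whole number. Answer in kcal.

Cumulative transfer efficiency: 0.06 × 0.09 × 0.05 = 0.00027
Sedges energy = 150 / 0.00027 = 555556 kcal

555556 kcal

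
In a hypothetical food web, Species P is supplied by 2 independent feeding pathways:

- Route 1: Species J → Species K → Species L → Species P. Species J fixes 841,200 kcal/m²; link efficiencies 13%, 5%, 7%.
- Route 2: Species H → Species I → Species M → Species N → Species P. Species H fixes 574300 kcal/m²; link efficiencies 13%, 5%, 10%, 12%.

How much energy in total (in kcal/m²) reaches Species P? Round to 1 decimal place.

427.5 kcal/m²

Route 1: 841200 × 0.13 × 0.05 × 0.07 = 382.746 kcal/m²
Route 2: 574300 × 0.13 × 0.05 × 0.1 × 0.12 = 44.7954 kcal/m²
Total at Species P: 382.746 + 44.7954 = 427.5414 kcal/m²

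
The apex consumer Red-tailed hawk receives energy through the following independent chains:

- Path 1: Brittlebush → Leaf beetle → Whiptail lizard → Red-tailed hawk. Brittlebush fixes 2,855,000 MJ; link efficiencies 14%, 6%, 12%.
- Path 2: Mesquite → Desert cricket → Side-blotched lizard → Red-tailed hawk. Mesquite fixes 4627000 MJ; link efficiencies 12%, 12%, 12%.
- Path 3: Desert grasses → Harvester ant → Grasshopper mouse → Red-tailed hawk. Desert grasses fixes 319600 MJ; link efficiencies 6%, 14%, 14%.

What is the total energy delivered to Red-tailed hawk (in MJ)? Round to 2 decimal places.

Path 1: 2855000 × 0.14 × 0.06 × 0.12 = 2877.84 MJ
Path 2: 4627000 × 0.12 × 0.12 × 0.12 = 7995.456 MJ
Path 3: 319600 × 0.06 × 0.14 × 0.14 = 375.8496 MJ
Total at Red-tailed hawk: 2877.84 + 7995.456 + 375.8496 = 11249.1456 MJ

11249.15 MJ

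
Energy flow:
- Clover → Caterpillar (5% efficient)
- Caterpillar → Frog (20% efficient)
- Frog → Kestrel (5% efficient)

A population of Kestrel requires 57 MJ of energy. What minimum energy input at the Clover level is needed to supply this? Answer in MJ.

114000 MJ

Cumulative transfer efficiency: 0.05 × 0.2 × 0.05 = 0.0005
Clover energy = 57 / 0.0005 = 114000 MJ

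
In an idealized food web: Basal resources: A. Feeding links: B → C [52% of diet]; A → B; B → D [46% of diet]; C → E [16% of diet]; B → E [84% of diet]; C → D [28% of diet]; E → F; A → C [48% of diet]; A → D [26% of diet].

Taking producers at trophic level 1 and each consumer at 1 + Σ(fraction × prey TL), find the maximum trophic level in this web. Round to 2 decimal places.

B: 1 + 1 = 2
C: 1 + (0.48×1 + 0.52×2) = 2.52
D: 1 + (0.46×2 + 0.26×1 + 0.28×2.52) = 2.8856
E: 1 + (0.16×2.52 + 0.84×2) = 3.0832
F: 1 + 3.0832 = 4.0832

4.08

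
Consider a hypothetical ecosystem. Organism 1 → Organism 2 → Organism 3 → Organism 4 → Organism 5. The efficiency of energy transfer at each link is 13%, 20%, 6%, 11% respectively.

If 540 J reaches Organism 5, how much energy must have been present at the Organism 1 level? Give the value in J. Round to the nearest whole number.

3146853 J

Cumulative transfer efficiency: 0.13 × 0.2 × 0.06 × 0.11 = 0.0001716
Organism 1 energy = 540 / 0.0001716 = 3146853 J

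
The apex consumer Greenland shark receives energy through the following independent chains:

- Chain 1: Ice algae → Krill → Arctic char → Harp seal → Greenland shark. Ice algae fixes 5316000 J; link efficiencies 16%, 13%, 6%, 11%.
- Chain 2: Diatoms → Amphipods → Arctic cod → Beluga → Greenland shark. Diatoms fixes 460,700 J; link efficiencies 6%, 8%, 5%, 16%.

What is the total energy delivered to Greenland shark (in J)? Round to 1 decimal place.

Chain 1: 5316000 × 0.16 × 0.13 × 0.06 × 0.11 = 729.78048 J
Chain 2: 460700 × 0.06 × 0.08 × 0.05 × 0.16 = 17.69088 J
Total at Greenland shark: 729.78048 + 17.69088 = 747.47136 J

747.5 J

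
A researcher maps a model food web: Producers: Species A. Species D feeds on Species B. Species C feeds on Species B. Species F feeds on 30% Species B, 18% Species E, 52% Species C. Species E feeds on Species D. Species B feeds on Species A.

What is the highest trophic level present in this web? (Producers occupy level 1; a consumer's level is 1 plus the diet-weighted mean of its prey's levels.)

4

Species B: 1 + 1 = 2
Species C: 1 + 2 = 3
Species D: 1 + 2 = 3
Species E: 1 + 3 = 4
Species F: 1 + (0.3×2 + 0.18×4 + 0.52×3) = 3.88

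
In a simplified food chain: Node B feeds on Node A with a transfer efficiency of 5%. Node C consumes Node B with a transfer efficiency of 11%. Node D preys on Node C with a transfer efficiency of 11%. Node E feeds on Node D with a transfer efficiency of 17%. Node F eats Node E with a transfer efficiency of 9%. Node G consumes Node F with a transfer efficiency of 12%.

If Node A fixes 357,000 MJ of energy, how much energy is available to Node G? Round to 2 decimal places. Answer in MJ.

Node B: 357000 × 0.05 = 17850 MJ
Node C: 17850 × 0.11 = 1963.5 MJ
Node D: 1963.5 × 0.11 = 215.985 MJ
Node E: 215.985 × 0.17 = 36.71745 MJ
Node F: 36.71745 × 0.09 = 3.3045705 MJ
Node G: 3.3045705 × 0.12 = 0.39654846 MJ

0.40 MJ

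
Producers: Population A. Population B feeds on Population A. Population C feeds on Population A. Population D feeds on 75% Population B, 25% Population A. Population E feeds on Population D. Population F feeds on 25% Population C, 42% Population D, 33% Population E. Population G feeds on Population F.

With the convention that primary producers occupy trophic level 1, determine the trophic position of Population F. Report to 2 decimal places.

Population B: 1 + 1 = 2
Population C: 1 + 1 = 2
Population D: 1 + (0.75×2 + 0.25×1) = 2.75
Population E: 1 + 2.75 = 3.75
Population F: 1 + (0.25×2 + 0.42×2.75 + 0.33×3.75) = 3.8925
Population G: 1 + 3.8925 = 4.8925

3.89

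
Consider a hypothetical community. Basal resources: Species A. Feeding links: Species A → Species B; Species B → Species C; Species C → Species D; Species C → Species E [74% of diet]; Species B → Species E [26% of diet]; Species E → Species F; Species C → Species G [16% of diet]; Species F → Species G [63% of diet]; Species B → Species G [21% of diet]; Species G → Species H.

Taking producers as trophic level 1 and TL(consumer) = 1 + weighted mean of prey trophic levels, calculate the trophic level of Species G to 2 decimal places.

4.89

Species B: 1 + 1 = 2
Species C: 1 + 2 = 3
Species D: 1 + 3 = 4
Species E: 1 + (0.74×3 + 0.26×2) = 3.74
Species F: 1 + 3.74 = 4.74
Species G: 1 + (0.16×3 + 0.63×4.74 + 0.21×2) = 4.8862
Species H: 1 + 4.8862 = 5.8862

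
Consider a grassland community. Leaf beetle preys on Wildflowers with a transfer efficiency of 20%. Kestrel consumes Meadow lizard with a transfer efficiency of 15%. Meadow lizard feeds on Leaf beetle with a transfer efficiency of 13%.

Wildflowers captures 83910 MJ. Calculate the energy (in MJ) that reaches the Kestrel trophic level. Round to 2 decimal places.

Leaf beetle: 83910 × 0.2 = 16782 MJ
Meadow lizard: 16782 × 0.13 = 2181.66 MJ
Kestrel: 2181.66 × 0.15 = 327.249 MJ

327.25 MJ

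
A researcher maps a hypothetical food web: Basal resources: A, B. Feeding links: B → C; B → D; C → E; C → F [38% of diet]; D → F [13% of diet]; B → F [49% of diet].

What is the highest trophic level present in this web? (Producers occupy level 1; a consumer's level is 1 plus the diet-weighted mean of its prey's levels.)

C: 1 + 1 = 2
D: 1 + 1 = 2
E: 1 + 2 = 3
F: 1 + (0.38×2 + 0.13×2 + 0.49×1) = 2.51

3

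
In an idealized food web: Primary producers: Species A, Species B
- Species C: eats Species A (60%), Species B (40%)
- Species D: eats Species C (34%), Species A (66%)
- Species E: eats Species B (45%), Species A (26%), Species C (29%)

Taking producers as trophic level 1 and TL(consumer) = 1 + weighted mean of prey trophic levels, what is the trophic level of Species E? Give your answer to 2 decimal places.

2.29

Species C: 1 + (0.6×1 + 0.4×1) = 2
Species D: 1 + (0.34×2 + 0.66×1) = 2.34
Species E: 1 + (0.45×1 + 0.26×1 + 0.29×2) = 2.29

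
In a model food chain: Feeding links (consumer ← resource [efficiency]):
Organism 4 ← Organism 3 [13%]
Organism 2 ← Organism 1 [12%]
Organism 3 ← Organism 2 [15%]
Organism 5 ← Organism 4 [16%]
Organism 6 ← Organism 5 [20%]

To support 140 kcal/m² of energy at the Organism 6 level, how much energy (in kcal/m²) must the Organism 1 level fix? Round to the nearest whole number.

1869658 kcal/m²

Cumulative transfer efficiency: 0.12 × 0.15 × 0.13 × 0.16 × 0.2 = 0.00007488
Organism 1 energy = 140 / 0.00007488 = 1869658 kcal/m²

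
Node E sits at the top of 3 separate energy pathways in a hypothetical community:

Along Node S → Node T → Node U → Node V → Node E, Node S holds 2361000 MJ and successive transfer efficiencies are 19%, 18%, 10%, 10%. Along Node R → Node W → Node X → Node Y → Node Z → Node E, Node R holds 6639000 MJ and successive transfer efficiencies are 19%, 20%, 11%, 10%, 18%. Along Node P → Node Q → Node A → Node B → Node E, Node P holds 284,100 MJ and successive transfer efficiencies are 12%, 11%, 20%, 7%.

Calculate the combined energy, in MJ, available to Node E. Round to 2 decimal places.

Via Node S: 2361000 × 0.19 × 0.18 × 0.1 × 0.1 = 807.462 MJ
Via Node R: 6639000 × 0.19 × 0.2 × 0.11 × 0.1 × 0.18 = 499.51836 MJ
Via Node P: 284100 × 0.12 × 0.11 × 0.2 × 0.07 = 52.50168 MJ
Total at Node E: 807.462 + 499.51836 + 52.50168 = 1359.48204 MJ

1359.48 MJ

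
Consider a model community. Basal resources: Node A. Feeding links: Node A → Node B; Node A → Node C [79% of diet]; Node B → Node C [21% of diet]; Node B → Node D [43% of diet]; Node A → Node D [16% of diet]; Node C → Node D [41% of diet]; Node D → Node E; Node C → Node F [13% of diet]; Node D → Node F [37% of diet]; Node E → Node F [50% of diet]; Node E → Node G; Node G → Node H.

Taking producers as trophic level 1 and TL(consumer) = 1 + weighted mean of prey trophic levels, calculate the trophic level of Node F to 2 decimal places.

Node B: 1 + 1 = 2
Node C: 1 + (0.79×1 + 0.21×2) = 2.21
Node D: 1 + (0.43×2 + 0.16×1 + 0.41×2.21) = 2.9261
Node E: 1 + 2.9261 = 3.9261
Node F: 1 + (0.13×2.21 + 0.37×2.9261 + 0.5×3.9261) = 4.333007
Node G: 1 + 3.9261 = 4.9261
Node H: 1 + 4.9261 = 5.9261

4.33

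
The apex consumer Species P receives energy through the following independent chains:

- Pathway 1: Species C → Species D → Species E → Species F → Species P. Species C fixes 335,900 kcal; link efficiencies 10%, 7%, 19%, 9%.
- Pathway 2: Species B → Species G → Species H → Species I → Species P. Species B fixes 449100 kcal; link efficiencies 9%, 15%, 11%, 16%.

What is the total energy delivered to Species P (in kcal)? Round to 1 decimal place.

146.9 kcal

Pathway 1: 335900 × 0.1 × 0.07 × 0.19 × 0.09 = 40.20723 kcal
Pathway 2: 449100 × 0.09 × 0.15 × 0.11 × 0.16 = 106.70616 kcal
Total at Species P: 40.20723 + 106.70616 = 146.91339 kcal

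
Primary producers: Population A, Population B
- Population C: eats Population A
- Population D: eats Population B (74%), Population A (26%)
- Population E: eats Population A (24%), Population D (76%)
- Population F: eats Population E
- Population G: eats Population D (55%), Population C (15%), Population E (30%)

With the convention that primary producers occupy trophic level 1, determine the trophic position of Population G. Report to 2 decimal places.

Population C: 1 + 1 = 2
Population D: 1 + (0.74×1 + 0.26×1) = 2
Population E: 1 + (0.24×1 + 0.76×2) = 2.76
Population F: 1 + 2.76 = 3.76
Population G: 1 + (0.55×2 + 0.15×2 + 0.3×2.76) = 3.228

3.23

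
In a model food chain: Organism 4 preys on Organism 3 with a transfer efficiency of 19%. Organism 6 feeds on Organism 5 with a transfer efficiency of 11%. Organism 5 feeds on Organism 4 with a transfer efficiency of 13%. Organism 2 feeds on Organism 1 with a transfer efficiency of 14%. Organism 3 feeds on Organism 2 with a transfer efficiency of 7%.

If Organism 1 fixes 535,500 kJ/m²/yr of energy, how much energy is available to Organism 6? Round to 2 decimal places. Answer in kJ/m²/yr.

Organism 2: 535500 × 0.14 = 74970 kJ/m²/yr
Organism 3: 74970 × 0.07 = 5247.9 kJ/m²/yr
Organism 4: 5247.9 × 0.19 = 997.101 kJ/m²/yr
Organism 5: 997.101 × 0.13 = 129.62313 kJ/m²/yr
Organism 6: 129.62313 × 0.11 = 14.2585443 kJ/m²/yr

14.26 kJ/m²/yr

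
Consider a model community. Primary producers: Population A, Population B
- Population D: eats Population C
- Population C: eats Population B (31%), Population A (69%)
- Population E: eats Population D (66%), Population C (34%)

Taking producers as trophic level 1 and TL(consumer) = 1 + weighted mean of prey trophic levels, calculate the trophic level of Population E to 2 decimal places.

Population C: 1 + (0.31×1 + 0.69×1) = 2
Population D: 1 + 2 = 3
Population E: 1 + (0.66×3 + 0.34×2) = 3.66

3.66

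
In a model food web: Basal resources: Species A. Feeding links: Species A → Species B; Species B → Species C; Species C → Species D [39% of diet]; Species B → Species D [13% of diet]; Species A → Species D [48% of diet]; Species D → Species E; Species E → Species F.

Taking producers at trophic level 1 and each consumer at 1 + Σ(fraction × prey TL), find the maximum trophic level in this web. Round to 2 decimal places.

Species B: 1 + 1 = 2
Species C: 1 + 2 = 3
Species D: 1 + (0.39×3 + 0.13×2 + 0.48×1) = 2.91
Species E: 1 + 2.91 = 3.91
Species F: 1 + 3.91 = 4.91

4.91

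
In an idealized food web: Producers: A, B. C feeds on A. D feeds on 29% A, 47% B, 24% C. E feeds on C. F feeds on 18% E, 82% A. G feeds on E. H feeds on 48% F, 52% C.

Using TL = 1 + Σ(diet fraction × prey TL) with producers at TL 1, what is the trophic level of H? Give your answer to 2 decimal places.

3.17

C: 1 + 1 = 2
D: 1 + (0.29×1 + 0.47×1 + 0.24×2) = 2.24
E: 1 + 2 = 3
F: 1 + (0.18×3 + 0.82×1) = 2.36
G: 1 + 3 = 4
H: 1 + (0.48×2.36 + 0.52×2) = 3.1728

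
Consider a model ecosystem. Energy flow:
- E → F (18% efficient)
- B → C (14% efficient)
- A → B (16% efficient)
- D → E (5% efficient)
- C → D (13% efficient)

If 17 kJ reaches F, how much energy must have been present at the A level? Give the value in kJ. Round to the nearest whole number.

648657 kJ

Cumulative transfer efficiency: 0.16 × 0.14 × 0.13 × 0.05 × 0.18 = 0.000026208
A energy = 17 / 0.000026208 = 648657 kJ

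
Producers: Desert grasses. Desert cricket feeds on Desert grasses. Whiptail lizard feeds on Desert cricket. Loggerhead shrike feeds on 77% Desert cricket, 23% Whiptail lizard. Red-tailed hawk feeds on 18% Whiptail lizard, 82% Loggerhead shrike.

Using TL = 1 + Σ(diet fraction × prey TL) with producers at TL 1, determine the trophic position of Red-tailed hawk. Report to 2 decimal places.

4.19

Desert cricket: 1 + 1 = 2
Whiptail lizard: 1 + 2 = 3
Loggerhead shrike: 1 + (0.77×2 + 0.23×3) = 3.23
Red-tailed hawk: 1 + (0.18×3 + 0.82×3.23) = 4.1886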